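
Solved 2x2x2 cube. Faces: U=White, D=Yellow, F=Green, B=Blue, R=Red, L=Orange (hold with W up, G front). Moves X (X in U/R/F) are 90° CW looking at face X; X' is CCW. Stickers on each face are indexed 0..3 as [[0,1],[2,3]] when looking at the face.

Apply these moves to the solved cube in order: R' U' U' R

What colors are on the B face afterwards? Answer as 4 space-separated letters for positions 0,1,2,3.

After move 1 (R'): R=RRRR U=WBWB F=GWGW D=YGYG B=YBYB
After move 2 (U'): U=BBWW F=OOGW R=GWRR B=RRYB L=YBOO
After move 3 (U'): U=BWBW F=YBGW R=OORR B=GWYB L=RROO
After move 4 (R): R=RORO U=BBBW F=YGGG D=YYYG B=WWWB
Query: B face = WWWB

Answer: W W W B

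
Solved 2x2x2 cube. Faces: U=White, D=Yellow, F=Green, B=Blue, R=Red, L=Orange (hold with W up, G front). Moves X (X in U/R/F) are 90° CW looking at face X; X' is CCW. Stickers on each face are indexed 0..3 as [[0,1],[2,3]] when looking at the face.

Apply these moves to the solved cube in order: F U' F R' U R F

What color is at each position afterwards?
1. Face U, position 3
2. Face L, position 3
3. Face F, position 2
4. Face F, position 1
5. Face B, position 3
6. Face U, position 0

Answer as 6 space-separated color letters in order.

Answer: O G Y G B Y

Derivation:
After move 1 (F): F=GGGG U=WWOO R=WRWR D=RRYY L=OYOY
After move 2 (U'): U=WOWO F=OYGG R=GGWR B=WRBB L=BBOY
After move 3 (F): F=GOGY U=WOYB R=WGOR D=WGYY L=BROR
After move 4 (R'): R=GRWO U=WBYW F=GOGB D=WOYY B=YRGB
After move 5 (U): U=YWWB F=GRGB R=YRWO B=BRGB L=GOOR
After move 6 (R): R=WYOR U=YRWB F=GOGY D=WGYB B=BRWB
After move 7 (F): F=GGYO U=YRRO R=WYBR D=OWYB L=GWOG
Query 1: U[3] = O
Query 2: L[3] = G
Query 3: F[2] = Y
Query 4: F[1] = G
Query 5: B[3] = B
Query 6: U[0] = Y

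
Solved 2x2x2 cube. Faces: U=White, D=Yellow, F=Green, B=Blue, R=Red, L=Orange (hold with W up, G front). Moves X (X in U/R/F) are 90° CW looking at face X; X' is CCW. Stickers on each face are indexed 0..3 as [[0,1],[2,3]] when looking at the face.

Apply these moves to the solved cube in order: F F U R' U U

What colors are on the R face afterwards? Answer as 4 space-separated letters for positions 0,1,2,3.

After move 1 (F): F=GGGG U=WWOO R=WRWR D=RRYY L=OYOY
After move 2 (F): F=GGGG U=WWYY R=OROR D=WWYY L=OROR
After move 3 (U): U=YWYW F=ORGG R=BBOR B=ORBB L=GGOR
After move 4 (R'): R=BRBO U=YBYO F=OWGW D=WRYG B=YRWB
After move 5 (U): U=YYOB F=BRGW R=YRBO B=GGWB L=OWOR
After move 6 (U): U=OYBY F=YRGW R=GGBO B=OWWB L=BROR
Query: R face = GGBO

Answer: G G B O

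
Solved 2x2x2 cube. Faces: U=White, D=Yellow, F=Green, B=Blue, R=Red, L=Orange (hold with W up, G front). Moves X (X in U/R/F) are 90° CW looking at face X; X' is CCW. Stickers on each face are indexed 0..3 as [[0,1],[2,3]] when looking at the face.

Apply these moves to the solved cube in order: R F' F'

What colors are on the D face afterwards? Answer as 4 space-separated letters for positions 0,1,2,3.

After move 1 (R): R=RRRR U=WGWG F=GYGY D=YBYB B=WBWB
After move 2 (F'): F=YYGG U=WGRR R=BRYR D=OOYB L=OGOW
After move 3 (F'): F=YGYG U=WGBY R=OROR D=GWYB L=OROR
Query: D face = GWYB

Answer: G W Y B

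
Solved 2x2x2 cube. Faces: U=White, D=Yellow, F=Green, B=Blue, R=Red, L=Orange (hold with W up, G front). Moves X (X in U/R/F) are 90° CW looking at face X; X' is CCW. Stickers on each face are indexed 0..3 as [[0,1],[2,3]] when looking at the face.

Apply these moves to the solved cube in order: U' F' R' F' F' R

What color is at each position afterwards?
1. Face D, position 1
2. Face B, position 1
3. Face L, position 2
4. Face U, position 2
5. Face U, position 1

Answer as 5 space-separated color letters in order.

Answer: O R O G O

Derivation:
After move 1 (U'): U=WWWW F=OOGG R=GGRR B=RRBB L=BBOO
After move 2 (F'): F=OGOG U=WWGR R=YGYR D=BOYY L=BWOW
After move 3 (R'): R=GRYY U=WBGR F=OWOR D=BGYG B=YROB
After move 4 (F'): F=WROO U=WBGY R=GRBY D=WWYG L=BROG
After move 5 (F'): F=ROWO U=WBGB R=WRWY D=RGYG L=BYOG
After move 6 (R): R=WWYR U=WOGO F=RGWG D=ROYY B=BRBB
Query 1: D[1] = O
Query 2: B[1] = R
Query 3: L[2] = O
Query 4: U[2] = G
Query 5: U[1] = O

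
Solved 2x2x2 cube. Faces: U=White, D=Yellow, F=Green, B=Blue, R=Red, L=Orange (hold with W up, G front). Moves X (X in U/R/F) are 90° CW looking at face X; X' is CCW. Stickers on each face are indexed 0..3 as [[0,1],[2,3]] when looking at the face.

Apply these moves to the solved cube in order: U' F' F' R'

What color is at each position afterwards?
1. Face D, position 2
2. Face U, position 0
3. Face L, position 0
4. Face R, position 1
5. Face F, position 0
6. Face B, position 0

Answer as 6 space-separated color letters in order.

After move 1 (U'): U=WWWW F=OOGG R=GGRR B=RRBB L=BBOO
After move 2 (F'): F=OGOG U=WWGR R=YGYR D=BOYY L=BWOW
After move 3 (F'): F=GGOO U=WWYY R=OGBR D=WWYY L=BROG
After move 4 (R'): R=GROB U=WBYR F=GWOY D=WGYO B=YRWB
Query 1: D[2] = Y
Query 2: U[0] = W
Query 3: L[0] = B
Query 4: R[1] = R
Query 5: F[0] = G
Query 6: B[0] = Y

Answer: Y W B R G Y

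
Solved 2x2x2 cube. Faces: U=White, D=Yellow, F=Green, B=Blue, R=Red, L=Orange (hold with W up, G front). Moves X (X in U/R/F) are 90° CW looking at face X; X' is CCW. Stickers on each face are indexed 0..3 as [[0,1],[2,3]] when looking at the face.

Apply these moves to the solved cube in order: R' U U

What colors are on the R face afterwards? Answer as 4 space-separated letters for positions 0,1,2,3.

Answer: O O R R

Derivation:
After move 1 (R'): R=RRRR U=WBWB F=GWGW D=YGYG B=YBYB
After move 2 (U): U=WWBB F=RRGW R=YBRR B=OOYB L=GWOO
After move 3 (U): U=BWBW F=YBGW R=OORR B=GWYB L=RROO
Query: R face = OORR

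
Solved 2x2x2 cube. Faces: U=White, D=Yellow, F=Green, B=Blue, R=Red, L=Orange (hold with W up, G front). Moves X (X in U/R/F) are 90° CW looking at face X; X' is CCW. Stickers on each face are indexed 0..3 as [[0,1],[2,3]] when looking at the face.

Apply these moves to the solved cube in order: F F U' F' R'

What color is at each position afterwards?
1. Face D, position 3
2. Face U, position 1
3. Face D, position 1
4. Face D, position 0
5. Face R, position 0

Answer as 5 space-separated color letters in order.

After move 1 (F): F=GGGG U=WWOO R=WRWR D=RRYY L=OYOY
After move 2 (F): F=GGGG U=WWYY R=OROR D=WWYY L=OROR
After move 3 (U'): U=WYWY F=ORGG R=GGOR B=ORBB L=BBOR
After move 4 (F'): F=RGOG U=WYGO R=WGWR D=BRYY L=BYOW
After move 5 (R'): R=GRWW U=WBGO F=RYOO D=BGYG B=YRRB
Query 1: D[3] = G
Query 2: U[1] = B
Query 3: D[1] = G
Query 4: D[0] = B
Query 5: R[0] = G

Answer: G B G B G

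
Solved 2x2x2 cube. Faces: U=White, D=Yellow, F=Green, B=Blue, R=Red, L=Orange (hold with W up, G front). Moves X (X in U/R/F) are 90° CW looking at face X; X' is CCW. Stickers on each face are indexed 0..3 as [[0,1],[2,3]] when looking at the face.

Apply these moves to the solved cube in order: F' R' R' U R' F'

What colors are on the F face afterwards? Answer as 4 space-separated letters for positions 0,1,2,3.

Answer: W O R G

Derivation:
After move 1 (F'): F=GGGG U=WWRR R=YRYR D=OOYY L=OWOW
After move 2 (R'): R=RRYY U=WBRB F=GWGR D=OGYG B=YBOB
After move 3 (R'): R=RYRY U=WORY F=GBGB D=OWYR B=GBGB
After move 4 (U): U=RWYO F=RYGB R=GBRY B=OWGB L=GBOW
After move 5 (R'): R=BYGR U=RGYO F=RWGO D=OYYB B=RWWB
After move 6 (F'): F=WORG U=RGBG R=YYOR D=BWYB L=GOOY
Query: F face = WORG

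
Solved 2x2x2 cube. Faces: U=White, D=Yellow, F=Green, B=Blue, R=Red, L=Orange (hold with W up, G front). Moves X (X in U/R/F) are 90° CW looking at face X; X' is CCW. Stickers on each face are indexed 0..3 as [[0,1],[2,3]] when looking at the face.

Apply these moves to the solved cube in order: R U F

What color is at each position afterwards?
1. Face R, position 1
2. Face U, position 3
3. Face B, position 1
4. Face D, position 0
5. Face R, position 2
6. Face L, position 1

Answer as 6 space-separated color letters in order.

Answer: B Y O R G Y

Derivation:
After move 1 (R): R=RRRR U=WGWG F=GYGY D=YBYB B=WBWB
After move 2 (U): U=WWGG F=RRGY R=WBRR B=OOWB L=GYOO
After move 3 (F): F=GRYR U=WWOY R=GBGR D=RWYB L=GYOB
Query 1: R[1] = B
Query 2: U[3] = Y
Query 3: B[1] = O
Query 4: D[0] = R
Query 5: R[2] = G
Query 6: L[1] = Y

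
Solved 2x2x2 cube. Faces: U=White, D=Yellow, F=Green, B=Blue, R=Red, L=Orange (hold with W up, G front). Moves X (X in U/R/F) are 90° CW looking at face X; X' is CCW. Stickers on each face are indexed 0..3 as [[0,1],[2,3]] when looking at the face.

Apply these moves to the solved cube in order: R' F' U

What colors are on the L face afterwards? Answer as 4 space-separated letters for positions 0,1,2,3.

After move 1 (R'): R=RRRR U=WBWB F=GWGW D=YGYG B=YBYB
After move 2 (F'): F=WWGG U=WBRR R=GRYR D=OOYG L=OBOW
After move 3 (U): U=RWRB F=GRGG R=YBYR B=OBYB L=WWOW
Query: L face = WWOW

Answer: W W O W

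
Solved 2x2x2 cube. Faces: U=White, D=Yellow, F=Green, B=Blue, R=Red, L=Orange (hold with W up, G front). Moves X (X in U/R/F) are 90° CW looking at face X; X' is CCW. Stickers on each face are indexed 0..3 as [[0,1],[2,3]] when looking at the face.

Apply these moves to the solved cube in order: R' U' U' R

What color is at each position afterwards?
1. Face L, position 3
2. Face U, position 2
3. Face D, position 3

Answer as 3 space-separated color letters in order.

After move 1 (R'): R=RRRR U=WBWB F=GWGW D=YGYG B=YBYB
After move 2 (U'): U=BBWW F=OOGW R=GWRR B=RRYB L=YBOO
After move 3 (U'): U=BWBW F=YBGW R=OORR B=GWYB L=RROO
After move 4 (R): R=RORO U=BBBW F=YGGG D=YYYG B=WWWB
Query 1: L[3] = O
Query 2: U[2] = B
Query 3: D[3] = G

Answer: O B G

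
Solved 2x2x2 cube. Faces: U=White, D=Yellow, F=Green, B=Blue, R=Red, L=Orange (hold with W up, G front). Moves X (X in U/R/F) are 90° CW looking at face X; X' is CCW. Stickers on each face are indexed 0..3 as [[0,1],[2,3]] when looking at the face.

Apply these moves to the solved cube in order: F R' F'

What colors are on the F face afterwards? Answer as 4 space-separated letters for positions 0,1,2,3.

Answer: W O G G

Derivation:
After move 1 (F): F=GGGG U=WWOO R=WRWR D=RRYY L=OYOY
After move 2 (R'): R=RRWW U=WBOB F=GWGO D=RGYG B=YBRB
After move 3 (F'): F=WOGG U=WBRW R=GRRW D=YYYG L=OBOO
Query: F face = WOGG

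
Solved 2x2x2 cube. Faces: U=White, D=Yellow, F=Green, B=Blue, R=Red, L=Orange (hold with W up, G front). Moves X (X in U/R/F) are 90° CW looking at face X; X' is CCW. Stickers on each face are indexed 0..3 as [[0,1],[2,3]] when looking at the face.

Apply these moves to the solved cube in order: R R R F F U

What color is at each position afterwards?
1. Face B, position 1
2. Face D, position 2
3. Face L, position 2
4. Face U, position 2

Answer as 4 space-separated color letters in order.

After move 1 (R): R=RRRR U=WGWG F=GYGY D=YBYB B=WBWB
After move 2 (R): R=RRRR U=WYWY F=GBGB D=YWYW B=GBGB
After move 3 (R): R=RRRR U=WBWB F=GWGW D=YGYG B=YBYB
After move 4 (F): F=GGWW U=WBOO R=WRBR D=RRYG L=OYOG
After move 5 (F): F=WGWG U=WBGY R=OROR D=BWYG L=OROR
After move 6 (U): U=GWYB F=ORWG R=YBOR B=ORYB L=WGOR
Query 1: B[1] = R
Query 2: D[2] = Y
Query 3: L[2] = O
Query 4: U[2] = Y

Answer: R Y O Y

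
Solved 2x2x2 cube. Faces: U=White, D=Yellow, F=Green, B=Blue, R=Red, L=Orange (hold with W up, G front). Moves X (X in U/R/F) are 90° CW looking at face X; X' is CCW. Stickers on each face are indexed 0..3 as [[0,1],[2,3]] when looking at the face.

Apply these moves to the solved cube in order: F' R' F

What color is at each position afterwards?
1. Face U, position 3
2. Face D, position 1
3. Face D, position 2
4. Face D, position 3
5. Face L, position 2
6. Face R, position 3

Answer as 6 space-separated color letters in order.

Answer: W R Y G O Y

Derivation:
After move 1 (F'): F=GGGG U=WWRR R=YRYR D=OOYY L=OWOW
After move 2 (R'): R=RRYY U=WBRB F=GWGR D=OGYG B=YBOB
After move 3 (F): F=GGRW U=WBWW R=RRBY D=YRYG L=OOOG
Query 1: U[3] = W
Query 2: D[1] = R
Query 3: D[2] = Y
Query 4: D[3] = G
Query 5: L[2] = O
Query 6: R[3] = Y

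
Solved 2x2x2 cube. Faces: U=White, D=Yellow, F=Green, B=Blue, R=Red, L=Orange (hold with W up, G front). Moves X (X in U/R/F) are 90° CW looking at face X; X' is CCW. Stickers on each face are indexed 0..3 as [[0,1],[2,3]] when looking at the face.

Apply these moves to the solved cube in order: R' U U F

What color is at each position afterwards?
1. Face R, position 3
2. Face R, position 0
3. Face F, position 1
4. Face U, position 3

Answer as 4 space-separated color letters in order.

After move 1 (R'): R=RRRR U=WBWB F=GWGW D=YGYG B=YBYB
After move 2 (U): U=WWBB F=RRGW R=YBRR B=OOYB L=GWOO
After move 3 (U): U=BWBW F=YBGW R=OORR B=GWYB L=RROO
After move 4 (F): F=GYWB U=BWOR R=BOWR D=ROYG L=RYOG
Query 1: R[3] = R
Query 2: R[0] = B
Query 3: F[1] = Y
Query 4: U[3] = R

Answer: R B Y R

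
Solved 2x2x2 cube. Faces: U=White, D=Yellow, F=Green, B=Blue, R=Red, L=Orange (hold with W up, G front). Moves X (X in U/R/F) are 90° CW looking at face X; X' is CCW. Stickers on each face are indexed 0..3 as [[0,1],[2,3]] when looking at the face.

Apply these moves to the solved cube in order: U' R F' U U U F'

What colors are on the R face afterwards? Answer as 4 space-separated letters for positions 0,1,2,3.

After move 1 (U'): U=WWWW F=OOGG R=GGRR B=RRBB L=BBOO
After move 2 (R): R=RGRG U=WOWG F=OYGY D=YBYR B=WRWB
After move 3 (F'): F=YYOG U=WORR R=BGYG D=BOYR L=BGOW
After move 4 (U): U=RWRO F=BGOG R=WRYG B=BGWB L=YYOW
After move 5 (U): U=RROW F=WROG R=BGYG B=YYWB L=BGOW
After move 6 (U): U=ORWR F=BGOG R=YYYG B=BGWB L=WROW
After move 7 (F'): F=GGBO U=ORYY R=OYBG D=RWYR L=WROW
Query: R face = OYBG

Answer: O Y B G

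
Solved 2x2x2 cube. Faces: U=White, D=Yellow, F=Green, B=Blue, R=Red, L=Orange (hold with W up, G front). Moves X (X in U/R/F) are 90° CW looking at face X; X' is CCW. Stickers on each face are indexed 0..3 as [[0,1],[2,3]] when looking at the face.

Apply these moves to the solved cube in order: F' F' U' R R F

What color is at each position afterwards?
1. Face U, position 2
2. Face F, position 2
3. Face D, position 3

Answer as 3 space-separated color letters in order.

After move 1 (F'): F=GGGG U=WWRR R=YRYR D=OOYY L=OWOW
After move 2 (F'): F=GGGG U=WWYY R=OROR D=WWYY L=OROR
After move 3 (U'): U=WYWY F=ORGG R=GGOR B=ORBB L=BBOR
After move 4 (R): R=OGRG U=WRWG F=OWGY D=WBYO B=YRYB
After move 5 (R): R=ROGG U=WWWY F=OBGO D=WYYY B=GRRB
After move 6 (F): F=GOOB U=WWRB R=WOYG D=GRYY L=BWOY
Query 1: U[2] = R
Query 2: F[2] = O
Query 3: D[3] = Y

Answer: R O Y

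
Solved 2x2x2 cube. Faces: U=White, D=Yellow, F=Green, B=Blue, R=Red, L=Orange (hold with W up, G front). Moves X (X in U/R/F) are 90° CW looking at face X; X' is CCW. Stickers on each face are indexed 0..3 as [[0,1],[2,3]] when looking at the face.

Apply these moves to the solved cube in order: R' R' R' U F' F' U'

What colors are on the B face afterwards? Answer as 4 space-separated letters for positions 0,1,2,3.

After move 1 (R'): R=RRRR U=WBWB F=GWGW D=YGYG B=YBYB
After move 2 (R'): R=RRRR U=WYWY F=GBGB D=YWYW B=GBGB
After move 3 (R'): R=RRRR U=WGWG F=GYGY D=YBYB B=WBWB
After move 4 (U): U=WWGG F=RRGY R=WBRR B=OOWB L=GYOO
After move 5 (F'): F=RYRG U=WWWR R=BBYR D=YOYB L=GGOG
After move 6 (F'): F=YGRR U=WWBY R=OBYR D=GGYB L=GROW
After move 7 (U'): U=WYWB F=GRRR R=YGYR B=OBWB L=OOOW
Query: B face = OBWB

Answer: O B W B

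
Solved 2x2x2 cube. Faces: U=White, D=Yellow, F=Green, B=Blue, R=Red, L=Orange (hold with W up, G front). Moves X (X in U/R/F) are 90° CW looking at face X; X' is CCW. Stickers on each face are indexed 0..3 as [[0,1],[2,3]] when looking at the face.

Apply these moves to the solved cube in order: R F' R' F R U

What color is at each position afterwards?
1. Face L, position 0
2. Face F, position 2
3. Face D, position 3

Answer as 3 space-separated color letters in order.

After move 1 (R): R=RRRR U=WGWG F=GYGY D=YBYB B=WBWB
After move 2 (F'): F=YYGG U=WGRR R=BRYR D=OOYB L=OGOW
After move 3 (R'): R=RRBY U=WWRW F=YGGR D=OYYG B=BBOB
After move 4 (F): F=GYRG U=WWWG R=RRWY D=BRYG L=OOOY
After move 5 (R): R=WRYR U=WYWG F=GRRG D=BOYB B=GBWB
After move 6 (U): U=WWGY F=WRRG R=GBYR B=OOWB L=GROY
Query 1: L[0] = G
Query 2: F[2] = R
Query 3: D[3] = B

Answer: G R B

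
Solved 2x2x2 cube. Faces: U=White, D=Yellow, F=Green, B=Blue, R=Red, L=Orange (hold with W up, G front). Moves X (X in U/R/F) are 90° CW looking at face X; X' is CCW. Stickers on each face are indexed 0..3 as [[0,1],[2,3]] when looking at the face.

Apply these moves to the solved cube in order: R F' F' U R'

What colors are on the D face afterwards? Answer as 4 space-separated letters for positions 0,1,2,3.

Answer: G R Y G

Derivation:
After move 1 (R): R=RRRR U=WGWG F=GYGY D=YBYB B=WBWB
After move 2 (F'): F=YYGG U=WGRR R=BRYR D=OOYB L=OGOW
After move 3 (F'): F=YGYG U=WGBY R=OROR D=GWYB L=OROR
After move 4 (U): U=BWYG F=ORYG R=WBOR B=ORWB L=YGOR
After move 5 (R'): R=BRWO U=BWYO F=OWYG D=GRYG B=BRWB
Query: D face = GRYG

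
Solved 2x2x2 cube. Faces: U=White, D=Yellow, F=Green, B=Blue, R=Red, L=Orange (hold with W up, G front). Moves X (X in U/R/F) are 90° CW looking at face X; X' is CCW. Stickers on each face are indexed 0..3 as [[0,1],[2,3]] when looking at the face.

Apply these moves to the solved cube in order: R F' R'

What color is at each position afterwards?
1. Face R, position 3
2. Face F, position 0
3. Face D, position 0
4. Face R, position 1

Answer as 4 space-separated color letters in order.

Answer: Y Y O R

Derivation:
After move 1 (R): R=RRRR U=WGWG F=GYGY D=YBYB B=WBWB
After move 2 (F'): F=YYGG U=WGRR R=BRYR D=OOYB L=OGOW
After move 3 (R'): R=RRBY U=WWRW F=YGGR D=OYYG B=BBOB
Query 1: R[3] = Y
Query 2: F[0] = Y
Query 3: D[0] = O
Query 4: R[1] = R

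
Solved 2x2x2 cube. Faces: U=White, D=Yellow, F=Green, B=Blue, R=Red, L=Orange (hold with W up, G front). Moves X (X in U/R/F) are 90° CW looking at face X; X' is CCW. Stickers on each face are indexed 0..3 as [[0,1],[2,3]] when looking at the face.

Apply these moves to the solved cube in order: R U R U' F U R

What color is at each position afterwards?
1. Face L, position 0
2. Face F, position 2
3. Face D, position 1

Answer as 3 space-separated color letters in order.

Answer: G B W

Derivation:
After move 1 (R): R=RRRR U=WGWG F=GYGY D=YBYB B=WBWB
After move 2 (U): U=WWGG F=RRGY R=WBRR B=OOWB L=GYOO
After move 3 (R): R=RWRB U=WRGY F=RBGB D=YWYO B=GOWB
After move 4 (U'): U=RYWG F=GYGB R=RBRB B=RWWB L=GOOO
After move 5 (F): F=GGBY U=RYOO R=WBGB D=RRYO L=GYOW
After move 6 (U): U=OROY F=WBBY R=RWGB B=GYWB L=GGOW
After move 7 (R): R=GRBW U=OBOY F=WRBO D=RWYG B=YYRB
Query 1: L[0] = G
Query 2: F[2] = B
Query 3: D[1] = W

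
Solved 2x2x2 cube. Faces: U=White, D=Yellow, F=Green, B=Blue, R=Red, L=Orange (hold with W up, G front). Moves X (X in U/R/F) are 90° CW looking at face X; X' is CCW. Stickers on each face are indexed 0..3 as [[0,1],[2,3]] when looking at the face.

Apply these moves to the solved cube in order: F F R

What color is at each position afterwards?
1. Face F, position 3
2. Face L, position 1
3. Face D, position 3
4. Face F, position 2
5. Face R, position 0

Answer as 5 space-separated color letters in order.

After move 1 (F): F=GGGG U=WWOO R=WRWR D=RRYY L=OYOY
After move 2 (F): F=GGGG U=WWYY R=OROR D=WWYY L=OROR
After move 3 (R): R=OORR U=WGYG F=GWGY D=WBYB B=YBWB
Query 1: F[3] = Y
Query 2: L[1] = R
Query 3: D[3] = B
Query 4: F[2] = G
Query 5: R[0] = O

Answer: Y R B G O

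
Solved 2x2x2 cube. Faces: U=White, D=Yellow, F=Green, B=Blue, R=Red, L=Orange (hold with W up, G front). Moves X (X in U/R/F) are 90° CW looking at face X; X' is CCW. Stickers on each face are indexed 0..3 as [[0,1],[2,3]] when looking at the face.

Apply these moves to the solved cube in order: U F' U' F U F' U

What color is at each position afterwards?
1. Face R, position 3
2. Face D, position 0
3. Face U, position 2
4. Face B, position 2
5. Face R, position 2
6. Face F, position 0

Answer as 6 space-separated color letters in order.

Answer: R G B B Y R

Derivation:
After move 1 (U): U=WWWW F=RRGG R=BBRR B=OOBB L=GGOO
After move 2 (F'): F=RGRG U=WWBR R=YBYR D=GOYY L=GWOW
After move 3 (U'): U=WRWB F=GWRG R=RGYR B=YBBB L=OOOW
After move 4 (F): F=RGGW U=WRWO R=WGBR D=YRYY L=OGOO
After move 5 (U): U=WWOR F=WGGW R=YBBR B=OGBB L=RGOO
After move 6 (F'): F=GWWG U=WWYB R=RBYR D=GOYY L=RROO
After move 7 (U): U=YWBW F=RBWG R=OGYR B=RRBB L=GWOO
Query 1: R[3] = R
Query 2: D[0] = G
Query 3: U[2] = B
Query 4: B[2] = B
Query 5: R[2] = Y
Query 6: F[0] = R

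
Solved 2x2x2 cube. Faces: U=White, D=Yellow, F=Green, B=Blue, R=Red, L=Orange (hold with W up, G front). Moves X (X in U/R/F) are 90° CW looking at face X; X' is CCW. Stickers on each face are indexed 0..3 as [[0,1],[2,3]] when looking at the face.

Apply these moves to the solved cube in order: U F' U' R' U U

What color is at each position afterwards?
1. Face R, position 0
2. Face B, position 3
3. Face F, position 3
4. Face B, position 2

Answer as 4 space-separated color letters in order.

Answer: O B B O

Derivation:
After move 1 (U): U=WWWW F=RRGG R=BBRR B=OOBB L=GGOO
After move 2 (F'): F=RGRG U=WWBR R=YBYR D=GOYY L=GWOW
After move 3 (U'): U=WRWB F=GWRG R=RGYR B=YBBB L=OOOW
After move 4 (R'): R=GRRY U=WBWY F=GRRB D=GWYG B=YBOB
After move 5 (U): U=WWYB F=GRRB R=YBRY B=OOOB L=GROW
After move 6 (U): U=YWBW F=YBRB R=OORY B=GROB L=GROW
Query 1: R[0] = O
Query 2: B[3] = B
Query 3: F[3] = B
Query 4: B[2] = O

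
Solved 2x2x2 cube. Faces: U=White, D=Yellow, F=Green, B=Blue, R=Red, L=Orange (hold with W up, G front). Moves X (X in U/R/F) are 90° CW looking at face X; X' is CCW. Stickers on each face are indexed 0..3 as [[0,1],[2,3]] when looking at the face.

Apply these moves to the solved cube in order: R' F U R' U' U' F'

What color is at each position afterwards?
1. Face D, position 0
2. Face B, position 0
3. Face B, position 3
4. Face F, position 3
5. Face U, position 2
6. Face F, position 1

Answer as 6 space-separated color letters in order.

After move 1 (R'): R=RRRR U=WBWB F=GWGW D=YGYG B=YBYB
After move 2 (F): F=GGWW U=WBOO R=WRBR D=RRYG L=OYOG
After move 3 (U): U=OWOB F=WRWW R=YBBR B=OYYB L=GGOG
After move 4 (R'): R=BRYB U=OYOO F=WWWB D=RRYW B=GYRB
After move 5 (U'): U=YOOO F=GGWB R=WWYB B=BRRB L=GYOG
After move 6 (U'): U=OOYO F=GYWB R=GGYB B=WWRB L=BROG
After move 7 (F'): F=YBGW U=OOGY R=RGRB D=RGYW L=BOOY
Query 1: D[0] = R
Query 2: B[0] = W
Query 3: B[3] = B
Query 4: F[3] = W
Query 5: U[2] = G
Query 6: F[1] = B

Answer: R W B W G B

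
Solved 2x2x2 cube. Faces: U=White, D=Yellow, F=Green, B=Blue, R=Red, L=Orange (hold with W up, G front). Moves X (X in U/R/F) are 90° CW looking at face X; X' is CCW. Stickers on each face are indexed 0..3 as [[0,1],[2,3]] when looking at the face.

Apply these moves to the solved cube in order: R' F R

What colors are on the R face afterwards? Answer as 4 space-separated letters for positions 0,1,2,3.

After move 1 (R'): R=RRRR U=WBWB F=GWGW D=YGYG B=YBYB
After move 2 (F): F=GGWW U=WBOO R=WRBR D=RRYG L=OYOG
After move 3 (R): R=BWRR U=WGOW F=GRWG D=RYYY B=OBBB
Query: R face = BWRR

Answer: B W R R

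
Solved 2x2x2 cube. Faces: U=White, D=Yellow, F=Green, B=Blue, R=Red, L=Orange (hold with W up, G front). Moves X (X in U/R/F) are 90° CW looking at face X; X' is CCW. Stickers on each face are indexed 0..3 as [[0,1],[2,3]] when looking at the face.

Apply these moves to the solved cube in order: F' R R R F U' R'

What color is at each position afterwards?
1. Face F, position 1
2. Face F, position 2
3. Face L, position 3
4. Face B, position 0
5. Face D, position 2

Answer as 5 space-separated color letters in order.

Answer: W R G G Y

Derivation:
After move 1 (F'): F=GGGG U=WWRR R=YRYR D=OOYY L=OWOW
After move 2 (R): R=YYRR U=WGRG F=GOGY D=OBYB B=RBWB
After move 3 (R): R=RYRY U=WORY F=GBGB D=OWYR B=GBGB
After move 4 (R): R=RRYY U=WBRB F=GWGR D=OGYG B=YBOB
After move 5 (F): F=GGRW U=WBWW R=RRBY D=YRYG L=OOOG
After move 6 (U'): U=BWWW F=OORW R=GGBY B=RROB L=YBOG
After move 7 (R'): R=GYGB U=BOWR F=OWRW D=YOYW B=GRRB
Query 1: F[1] = W
Query 2: F[2] = R
Query 3: L[3] = G
Query 4: B[0] = G
Query 5: D[2] = Y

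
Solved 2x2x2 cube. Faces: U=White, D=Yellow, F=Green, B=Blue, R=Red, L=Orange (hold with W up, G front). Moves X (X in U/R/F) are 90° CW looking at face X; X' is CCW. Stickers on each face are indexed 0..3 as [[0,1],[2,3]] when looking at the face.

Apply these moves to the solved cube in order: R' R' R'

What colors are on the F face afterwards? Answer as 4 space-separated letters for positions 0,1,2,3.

Answer: G Y G Y

Derivation:
After move 1 (R'): R=RRRR U=WBWB F=GWGW D=YGYG B=YBYB
After move 2 (R'): R=RRRR U=WYWY F=GBGB D=YWYW B=GBGB
After move 3 (R'): R=RRRR U=WGWG F=GYGY D=YBYB B=WBWB
Query: F face = GYGY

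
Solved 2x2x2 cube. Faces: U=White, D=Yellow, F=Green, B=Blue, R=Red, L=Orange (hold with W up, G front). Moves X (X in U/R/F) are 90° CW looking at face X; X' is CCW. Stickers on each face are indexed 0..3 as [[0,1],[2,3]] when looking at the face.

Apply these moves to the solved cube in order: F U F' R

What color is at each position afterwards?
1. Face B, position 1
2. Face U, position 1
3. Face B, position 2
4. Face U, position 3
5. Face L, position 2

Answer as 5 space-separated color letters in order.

After move 1 (F): F=GGGG U=WWOO R=WRWR D=RRYY L=OYOY
After move 2 (U): U=OWOW F=WRGG R=BBWR B=OYBB L=GGOY
After move 3 (F'): F=RGWG U=OWBW R=RBRR D=GYYY L=GWOO
After move 4 (R): R=RRRB U=OGBG F=RYWY D=GBYO B=WYWB
Query 1: B[1] = Y
Query 2: U[1] = G
Query 3: B[2] = W
Query 4: U[3] = G
Query 5: L[2] = O

Answer: Y G W G O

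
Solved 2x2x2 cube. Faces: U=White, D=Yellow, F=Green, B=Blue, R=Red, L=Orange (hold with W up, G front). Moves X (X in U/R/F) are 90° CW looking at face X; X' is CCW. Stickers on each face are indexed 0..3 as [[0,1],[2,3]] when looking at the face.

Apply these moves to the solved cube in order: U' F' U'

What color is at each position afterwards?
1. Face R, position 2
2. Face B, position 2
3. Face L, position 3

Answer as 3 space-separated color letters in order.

Answer: Y B W

Derivation:
After move 1 (U'): U=WWWW F=OOGG R=GGRR B=RRBB L=BBOO
After move 2 (F'): F=OGOG U=WWGR R=YGYR D=BOYY L=BWOW
After move 3 (U'): U=WRWG F=BWOG R=OGYR B=YGBB L=RROW
Query 1: R[2] = Y
Query 2: B[2] = B
Query 3: L[3] = W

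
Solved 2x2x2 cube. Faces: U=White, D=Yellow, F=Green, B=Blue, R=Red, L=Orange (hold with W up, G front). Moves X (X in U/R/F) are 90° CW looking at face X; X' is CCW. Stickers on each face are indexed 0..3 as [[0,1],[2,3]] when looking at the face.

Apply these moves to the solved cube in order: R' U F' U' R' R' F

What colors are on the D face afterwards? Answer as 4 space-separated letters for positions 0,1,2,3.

Answer: W R Y Y

Derivation:
After move 1 (R'): R=RRRR U=WBWB F=GWGW D=YGYG B=YBYB
After move 2 (U): U=WWBB F=RRGW R=YBRR B=OOYB L=GWOO
After move 3 (F'): F=RWRG U=WWYR R=GBYR D=WOYG L=GBOB
After move 4 (U'): U=WRWY F=GBRG R=RWYR B=GBYB L=OOOB
After move 5 (R'): R=WRRY U=WYWG F=GRRY D=WBYG B=GBOB
After move 6 (R'): R=RYWR U=WOWG F=GYRG D=WRYY B=GBBB
After move 7 (F): F=RGGY U=WOBO R=WYGR D=WRYY L=OWOR
Query: D face = WRYY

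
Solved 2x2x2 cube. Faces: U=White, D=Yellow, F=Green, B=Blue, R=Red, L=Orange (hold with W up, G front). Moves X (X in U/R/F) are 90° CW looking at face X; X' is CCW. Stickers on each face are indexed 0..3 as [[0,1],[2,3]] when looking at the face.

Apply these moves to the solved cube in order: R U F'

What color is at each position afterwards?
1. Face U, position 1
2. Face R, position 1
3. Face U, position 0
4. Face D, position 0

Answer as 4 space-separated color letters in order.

Answer: W B W Y

Derivation:
After move 1 (R): R=RRRR U=WGWG F=GYGY D=YBYB B=WBWB
After move 2 (U): U=WWGG F=RRGY R=WBRR B=OOWB L=GYOO
After move 3 (F'): F=RYRG U=WWWR R=BBYR D=YOYB L=GGOG
Query 1: U[1] = W
Query 2: R[1] = B
Query 3: U[0] = W
Query 4: D[0] = Y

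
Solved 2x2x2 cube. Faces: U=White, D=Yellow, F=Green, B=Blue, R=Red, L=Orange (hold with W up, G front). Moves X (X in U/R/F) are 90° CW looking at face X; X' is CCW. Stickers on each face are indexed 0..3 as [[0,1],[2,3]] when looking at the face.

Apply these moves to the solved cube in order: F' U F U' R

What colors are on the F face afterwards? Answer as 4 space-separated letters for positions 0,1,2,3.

After move 1 (F'): F=GGGG U=WWRR R=YRYR D=OOYY L=OWOW
After move 2 (U): U=RWRW F=YRGG R=BBYR B=OWBB L=GGOW
After move 3 (F): F=GYGR U=RWWG R=RBWR D=YBYY L=GOOO
After move 4 (U'): U=WGRW F=GOGR R=GYWR B=RBBB L=OWOO
After move 5 (R): R=WGRY U=WORR F=GBGY D=YBYR B=WBGB
Query: F face = GBGY

Answer: G B G Y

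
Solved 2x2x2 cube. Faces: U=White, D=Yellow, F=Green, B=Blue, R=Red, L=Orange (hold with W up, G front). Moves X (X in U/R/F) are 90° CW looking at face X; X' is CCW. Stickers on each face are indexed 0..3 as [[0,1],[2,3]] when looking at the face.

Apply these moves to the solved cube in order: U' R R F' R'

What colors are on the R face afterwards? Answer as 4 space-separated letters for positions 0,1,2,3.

Answer: R G W Y

Derivation:
After move 1 (U'): U=WWWW F=OOGG R=GGRR B=RRBB L=BBOO
After move 2 (R): R=RGRG U=WOWG F=OYGY D=YBYR B=WRWB
After move 3 (R): R=RRGG U=WYWY F=OBGR D=YWYW B=GROB
After move 4 (F'): F=BROG U=WYRG R=WRYG D=BOYW L=BYOW
After move 5 (R'): R=RGWY U=WORG F=BYOG D=BRYG B=WROB
Query: R face = RGWY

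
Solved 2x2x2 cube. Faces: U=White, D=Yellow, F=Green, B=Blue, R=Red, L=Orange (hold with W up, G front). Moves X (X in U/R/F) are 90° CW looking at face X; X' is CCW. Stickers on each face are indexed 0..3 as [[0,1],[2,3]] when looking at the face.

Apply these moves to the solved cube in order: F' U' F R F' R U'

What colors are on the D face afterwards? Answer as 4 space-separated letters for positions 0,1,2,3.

Answer: O R Y B

Derivation:
After move 1 (F'): F=GGGG U=WWRR R=YRYR D=OOYY L=OWOW
After move 2 (U'): U=WRWR F=OWGG R=GGYR B=YRBB L=BBOW
After move 3 (F): F=GOGW U=WRWB R=WGRR D=YGYY L=BOOO
After move 4 (R): R=RWRG U=WOWW F=GGGY D=YBYY B=BRRB
After move 5 (F'): F=GYGG U=WORR R=BWYG D=OOYY L=BWOW
After move 6 (R): R=YBGW U=WYRG F=GOGY D=ORYB B=RROB
After move 7 (U'): U=YGWR F=BWGY R=GOGW B=YBOB L=RROW
Query: D face = ORYB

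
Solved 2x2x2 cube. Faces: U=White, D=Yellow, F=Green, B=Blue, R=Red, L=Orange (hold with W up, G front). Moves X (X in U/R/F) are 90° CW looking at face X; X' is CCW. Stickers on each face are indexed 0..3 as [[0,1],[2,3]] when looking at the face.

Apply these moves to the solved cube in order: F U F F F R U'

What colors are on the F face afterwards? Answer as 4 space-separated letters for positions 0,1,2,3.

After move 1 (F): F=GGGG U=WWOO R=WRWR D=RRYY L=OYOY
After move 2 (U): U=OWOW F=WRGG R=BBWR B=OYBB L=GGOY
After move 3 (F): F=GWGR U=OWYG R=OBWR D=WBYY L=GROR
After move 4 (F): F=GGRW U=OWRR R=YBGR D=WOYY L=GWOB
After move 5 (F): F=RGWG U=OWBW R=RBRR D=GYYY L=GWOO
After move 6 (R): R=RRRB U=OGBG F=RYWY D=GBYO B=WYWB
After move 7 (U'): U=GGOB F=GWWY R=RYRB B=RRWB L=WYOO
Query: F face = GWWY

Answer: G W W Y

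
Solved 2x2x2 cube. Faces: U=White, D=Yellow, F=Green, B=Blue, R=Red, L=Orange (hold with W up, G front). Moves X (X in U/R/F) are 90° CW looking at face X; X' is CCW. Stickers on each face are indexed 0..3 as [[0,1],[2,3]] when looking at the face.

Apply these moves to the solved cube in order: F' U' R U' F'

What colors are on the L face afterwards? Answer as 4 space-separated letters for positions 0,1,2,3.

Answer: R W O W

Derivation:
After move 1 (F'): F=GGGG U=WWRR R=YRYR D=OOYY L=OWOW
After move 2 (U'): U=WRWR F=OWGG R=GGYR B=YRBB L=BBOW
After move 3 (R): R=YGRG U=WWWG F=OOGY D=OBYY B=RRRB
After move 4 (U'): U=WGWW F=BBGY R=OORG B=YGRB L=RROW
After move 5 (F'): F=BYBG U=WGOR R=BOOG D=RWYY L=RWOW
Query: L face = RWOW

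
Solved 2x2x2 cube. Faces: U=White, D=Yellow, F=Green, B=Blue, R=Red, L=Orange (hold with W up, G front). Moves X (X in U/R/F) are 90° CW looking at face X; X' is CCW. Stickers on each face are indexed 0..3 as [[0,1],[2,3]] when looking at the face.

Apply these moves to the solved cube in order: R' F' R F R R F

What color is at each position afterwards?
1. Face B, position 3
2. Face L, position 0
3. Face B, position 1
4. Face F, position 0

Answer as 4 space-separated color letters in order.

After move 1 (R'): R=RRRR U=WBWB F=GWGW D=YGYG B=YBYB
After move 2 (F'): F=WWGG U=WBRR R=GRYR D=OOYG L=OBOW
After move 3 (R): R=YGRR U=WWRG F=WOGG D=OYYY B=RBBB
After move 4 (F): F=GWGO U=WWWB R=RGGR D=RYYY L=OOOY
After move 5 (R): R=GRRG U=WWWO F=GYGY D=RBYR B=BBWB
After move 6 (R): R=RGGR U=WYWY F=GBGR D=RWYB B=OBWB
After move 7 (F): F=GGRB U=WYYO R=WGYR D=GRYB L=OROW
Query 1: B[3] = B
Query 2: L[0] = O
Query 3: B[1] = B
Query 4: F[0] = G

Answer: B O B G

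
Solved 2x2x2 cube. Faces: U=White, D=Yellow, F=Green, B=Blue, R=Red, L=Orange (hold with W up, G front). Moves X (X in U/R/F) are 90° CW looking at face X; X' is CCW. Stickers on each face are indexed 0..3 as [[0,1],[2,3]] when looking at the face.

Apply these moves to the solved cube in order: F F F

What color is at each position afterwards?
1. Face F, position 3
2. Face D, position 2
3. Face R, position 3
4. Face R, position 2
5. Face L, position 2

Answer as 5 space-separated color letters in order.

Answer: G Y R Y O

Derivation:
After move 1 (F): F=GGGG U=WWOO R=WRWR D=RRYY L=OYOY
After move 2 (F): F=GGGG U=WWYY R=OROR D=WWYY L=OROR
After move 3 (F): F=GGGG U=WWRR R=YRYR D=OOYY L=OWOW
Query 1: F[3] = G
Query 2: D[2] = Y
Query 3: R[3] = R
Query 4: R[2] = Y
Query 5: L[2] = O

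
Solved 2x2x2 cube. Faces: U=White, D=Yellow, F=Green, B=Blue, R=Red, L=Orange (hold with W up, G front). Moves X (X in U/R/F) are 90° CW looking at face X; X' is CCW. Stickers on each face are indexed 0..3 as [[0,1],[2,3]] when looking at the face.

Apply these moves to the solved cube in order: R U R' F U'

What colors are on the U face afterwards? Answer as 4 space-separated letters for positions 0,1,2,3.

After move 1 (R): R=RRRR U=WGWG F=GYGY D=YBYB B=WBWB
After move 2 (U): U=WWGG F=RRGY R=WBRR B=OOWB L=GYOO
After move 3 (R'): R=BRWR U=WWGO F=RWGG D=YRYY B=BOBB
After move 4 (F): F=GRGW U=WWOY R=GROR D=WBYY L=GYOR
After move 5 (U'): U=WYWO F=GYGW R=GROR B=GRBB L=BOOR
Query: U face = WYWO

Answer: W Y W O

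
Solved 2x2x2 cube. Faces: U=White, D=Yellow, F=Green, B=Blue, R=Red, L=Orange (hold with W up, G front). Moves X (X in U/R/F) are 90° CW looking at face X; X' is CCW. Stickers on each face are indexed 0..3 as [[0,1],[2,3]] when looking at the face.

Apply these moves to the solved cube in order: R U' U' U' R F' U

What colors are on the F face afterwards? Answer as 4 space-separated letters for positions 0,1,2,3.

After move 1 (R): R=RRRR U=WGWG F=GYGY D=YBYB B=WBWB
After move 2 (U'): U=GGWW F=OOGY R=GYRR B=RRWB L=WBOO
After move 3 (U'): U=GWGW F=WBGY R=OORR B=GYWB L=RROO
After move 4 (U'): U=WWGG F=RRGY R=WBRR B=OOWB L=GYOO
After move 5 (R): R=RWRB U=WRGY F=RBGB D=YWYO B=GOWB
After move 6 (F'): F=BBRG U=WRRR R=WWYB D=YOYO L=GYOG
After move 7 (U): U=RWRR F=WWRG R=GOYB B=GYWB L=BBOG
Query: F face = WWRG

Answer: W W R G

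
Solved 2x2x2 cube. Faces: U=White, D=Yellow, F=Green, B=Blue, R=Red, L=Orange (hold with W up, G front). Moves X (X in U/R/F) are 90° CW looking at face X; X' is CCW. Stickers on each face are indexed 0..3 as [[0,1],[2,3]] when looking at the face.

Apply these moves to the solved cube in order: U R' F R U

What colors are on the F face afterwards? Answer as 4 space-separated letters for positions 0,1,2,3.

Answer: O W W G

Derivation:
After move 1 (U): U=WWWW F=RRGG R=BBRR B=OOBB L=GGOO
After move 2 (R'): R=BRBR U=WBWO F=RWGW D=YRYG B=YOYB
After move 3 (F): F=GRWW U=WBOG R=WROR D=BBYG L=GYOR
After move 4 (R): R=OWRR U=WROW F=GBWG D=BYYY B=GOBB
After move 5 (U): U=OWWR F=OWWG R=GORR B=GYBB L=GBOR
Query: F face = OWWG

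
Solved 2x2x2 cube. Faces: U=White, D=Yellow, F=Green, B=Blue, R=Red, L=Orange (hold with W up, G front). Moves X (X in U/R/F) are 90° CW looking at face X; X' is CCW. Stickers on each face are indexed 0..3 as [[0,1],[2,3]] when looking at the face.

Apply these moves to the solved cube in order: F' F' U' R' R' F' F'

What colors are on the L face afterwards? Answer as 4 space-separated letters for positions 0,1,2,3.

Answer: B G O R

Derivation:
After move 1 (F'): F=GGGG U=WWRR R=YRYR D=OOYY L=OWOW
After move 2 (F'): F=GGGG U=WWYY R=OROR D=WWYY L=OROR
After move 3 (U'): U=WYWY F=ORGG R=GGOR B=ORBB L=BBOR
After move 4 (R'): R=GRGO U=WBWO F=OYGY D=WRYG B=YRWB
After move 5 (R'): R=ROGG U=WWWY F=OBGO D=WYYY B=GRRB
After move 6 (F'): F=BOOG U=WWRG R=YOWG D=BRYY L=BYOW
After move 7 (F'): F=OGBO U=WWYW R=ROBG D=YWYY L=BGOR
Query: L face = BGOR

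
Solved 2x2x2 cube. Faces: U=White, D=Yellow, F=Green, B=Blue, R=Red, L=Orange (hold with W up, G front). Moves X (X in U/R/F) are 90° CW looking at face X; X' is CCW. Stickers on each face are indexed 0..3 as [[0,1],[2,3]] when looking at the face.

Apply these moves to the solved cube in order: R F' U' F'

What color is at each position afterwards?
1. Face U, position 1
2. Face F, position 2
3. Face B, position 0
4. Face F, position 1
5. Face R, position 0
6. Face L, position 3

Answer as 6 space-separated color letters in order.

Answer: R O B G O W

Derivation:
After move 1 (R): R=RRRR U=WGWG F=GYGY D=YBYB B=WBWB
After move 2 (F'): F=YYGG U=WGRR R=BRYR D=OOYB L=OGOW
After move 3 (U'): U=GRWR F=OGGG R=YYYR B=BRWB L=WBOW
After move 4 (F'): F=GGOG U=GRYY R=OYOR D=BWYB L=WROW
Query 1: U[1] = R
Query 2: F[2] = O
Query 3: B[0] = B
Query 4: F[1] = G
Query 5: R[0] = O
Query 6: L[3] = W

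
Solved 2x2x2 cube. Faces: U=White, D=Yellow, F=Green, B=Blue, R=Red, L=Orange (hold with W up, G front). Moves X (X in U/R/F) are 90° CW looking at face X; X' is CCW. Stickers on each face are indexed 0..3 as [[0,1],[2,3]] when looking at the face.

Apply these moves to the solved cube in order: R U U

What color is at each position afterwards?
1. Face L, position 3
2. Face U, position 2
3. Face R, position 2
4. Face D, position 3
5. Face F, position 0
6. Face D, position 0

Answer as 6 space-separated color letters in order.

After move 1 (R): R=RRRR U=WGWG F=GYGY D=YBYB B=WBWB
After move 2 (U): U=WWGG F=RRGY R=WBRR B=OOWB L=GYOO
After move 3 (U): U=GWGW F=WBGY R=OORR B=GYWB L=RROO
Query 1: L[3] = O
Query 2: U[2] = G
Query 3: R[2] = R
Query 4: D[3] = B
Query 5: F[0] = W
Query 6: D[0] = Y

Answer: O G R B W Y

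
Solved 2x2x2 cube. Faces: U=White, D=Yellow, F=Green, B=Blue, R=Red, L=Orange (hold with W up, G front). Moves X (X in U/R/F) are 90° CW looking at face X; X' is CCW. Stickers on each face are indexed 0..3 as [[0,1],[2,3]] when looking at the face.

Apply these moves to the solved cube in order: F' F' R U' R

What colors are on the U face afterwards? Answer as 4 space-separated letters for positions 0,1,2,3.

After move 1 (F'): F=GGGG U=WWRR R=YRYR D=OOYY L=OWOW
After move 2 (F'): F=GGGG U=WWYY R=OROR D=WWYY L=OROR
After move 3 (R): R=OORR U=WGYG F=GWGY D=WBYB B=YBWB
After move 4 (U'): U=GGWY F=ORGY R=GWRR B=OOWB L=YBOR
After move 5 (R): R=RGRW U=GRWY F=OBGB D=WWYO B=YOGB
Query: U face = GRWY

Answer: G R W Y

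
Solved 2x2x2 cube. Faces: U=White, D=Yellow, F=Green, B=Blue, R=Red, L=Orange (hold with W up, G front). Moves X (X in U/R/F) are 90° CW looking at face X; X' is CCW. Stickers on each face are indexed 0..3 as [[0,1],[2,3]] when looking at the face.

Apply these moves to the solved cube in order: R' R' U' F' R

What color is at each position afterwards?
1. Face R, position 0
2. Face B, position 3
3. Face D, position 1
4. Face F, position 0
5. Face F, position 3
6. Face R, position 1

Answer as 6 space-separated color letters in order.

Answer: Y B G O W W

Derivation:
After move 1 (R'): R=RRRR U=WBWB F=GWGW D=YGYG B=YBYB
After move 2 (R'): R=RRRR U=WYWY F=GBGB D=YWYW B=GBGB
After move 3 (U'): U=YYWW F=OOGB R=GBRR B=RRGB L=GBOO
After move 4 (F'): F=OBOG U=YYGR R=WBYR D=BOYW L=GWOW
After move 5 (R): R=YWRB U=YBGG F=OOOW D=BGYR B=RRYB
Query 1: R[0] = Y
Query 2: B[3] = B
Query 3: D[1] = G
Query 4: F[0] = O
Query 5: F[3] = W
Query 6: R[1] = W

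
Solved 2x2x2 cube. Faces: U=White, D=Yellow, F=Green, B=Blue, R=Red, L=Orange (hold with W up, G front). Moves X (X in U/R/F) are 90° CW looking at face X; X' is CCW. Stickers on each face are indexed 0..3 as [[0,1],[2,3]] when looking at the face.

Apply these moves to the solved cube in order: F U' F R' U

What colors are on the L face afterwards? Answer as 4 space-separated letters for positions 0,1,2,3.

Answer: G O O R

Derivation:
After move 1 (F): F=GGGG U=WWOO R=WRWR D=RRYY L=OYOY
After move 2 (U'): U=WOWO F=OYGG R=GGWR B=WRBB L=BBOY
After move 3 (F): F=GOGY U=WOYB R=WGOR D=WGYY L=BROR
After move 4 (R'): R=GRWO U=WBYW F=GOGB D=WOYY B=YRGB
After move 5 (U): U=YWWB F=GRGB R=YRWO B=BRGB L=GOOR
Query: L face = GOOR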